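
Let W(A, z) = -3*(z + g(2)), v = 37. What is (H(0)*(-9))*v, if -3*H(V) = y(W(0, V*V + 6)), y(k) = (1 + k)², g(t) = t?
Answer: 58719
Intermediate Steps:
W(A, z) = -6 - 3*z (W(A, z) = -3*(z + 2) = -3*(2 + z) = -6 - 3*z)
H(V) = -(-23 - 3*V²)²/3 (H(V) = -(1 + (-6 - 3*(V*V + 6)))²/3 = -(1 + (-6 - 3*(V² + 6)))²/3 = -(1 + (-6 - 3*(6 + V²)))²/3 = -(1 + (-6 + (-18 - 3*V²)))²/3 = -(1 + (-24 - 3*V²))²/3 = -(-23 - 3*V²)²/3)
(H(0)*(-9))*v = (-(23 + 3*0²)²/3*(-9))*37 = (-(23 + 3*0)²/3*(-9))*37 = (-(23 + 0)²/3*(-9))*37 = (-⅓*23²*(-9))*37 = (-⅓*529*(-9))*37 = -529/3*(-9)*37 = 1587*37 = 58719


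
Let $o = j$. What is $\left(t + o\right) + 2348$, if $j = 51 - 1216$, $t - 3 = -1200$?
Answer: $-14$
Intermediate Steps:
$t = -1197$ ($t = 3 - 1200 = -1197$)
$j = -1165$ ($j = 51 - 1216 = -1165$)
$o = -1165$
$\left(t + o\right) + 2348 = \left(-1197 - 1165\right) + 2348 = -2362 + 2348 = -14$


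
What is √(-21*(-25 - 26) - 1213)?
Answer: I*√142 ≈ 11.916*I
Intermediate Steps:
√(-21*(-25 - 26) - 1213) = √(-21*(-51) - 1213) = √(1071 - 1213) = √(-142) = I*√142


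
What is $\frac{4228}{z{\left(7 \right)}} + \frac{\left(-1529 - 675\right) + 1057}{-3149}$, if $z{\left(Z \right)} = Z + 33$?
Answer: $\frac{3339963}{31490} \approx 106.06$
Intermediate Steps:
$z{\left(Z \right)} = 33 + Z$
$\frac{4228}{z{\left(7 \right)}} + \frac{\left(-1529 - 675\right) + 1057}{-3149} = \frac{4228}{33 + 7} + \frac{\left(-1529 - 675\right) + 1057}{-3149} = \frac{4228}{40} + \left(-2204 + 1057\right) \left(- \frac{1}{3149}\right) = 4228 \cdot \frac{1}{40} - - \frac{1147}{3149} = \frac{1057}{10} + \frac{1147}{3149} = \frac{3339963}{31490}$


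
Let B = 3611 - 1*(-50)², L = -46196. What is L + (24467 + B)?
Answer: -20618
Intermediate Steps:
B = 1111 (B = 3611 - 1*2500 = 3611 - 2500 = 1111)
L + (24467 + B) = -46196 + (24467 + 1111) = -46196 + 25578 = -20618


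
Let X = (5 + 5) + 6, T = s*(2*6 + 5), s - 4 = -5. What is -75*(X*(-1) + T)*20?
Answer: 49500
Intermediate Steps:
s = -1 (s = 4 - 5 = -1)
T = -17 (T = -(2*6 + 5) = -(12 + 5) = -1*17 = -17)
X = 16 (X = 10 + 6 = 16)
-75*(X*(-1) + T)*20 = -75*(16*(-1) - 17)*20 = -75*(-16 - 17)*20 = -75*(-33)*20 = 2475*20 = 49500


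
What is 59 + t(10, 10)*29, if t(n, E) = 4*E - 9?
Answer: 958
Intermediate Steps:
t(n, E) = -9 + 4*E
59 + t(10, 10)*29 = 59 + (-9 + 4*10)*29 = 59 + (-9 + 40)*29 = 59 + 31*29 = 59 + 899 = 958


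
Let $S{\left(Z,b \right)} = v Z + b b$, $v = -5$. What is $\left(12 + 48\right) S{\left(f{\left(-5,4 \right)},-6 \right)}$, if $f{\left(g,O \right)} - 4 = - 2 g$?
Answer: $-2040$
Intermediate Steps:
$f{\left(g,O \right)} = 4 - 2 g$
$S{\left(Z,b \right)} = b^{2} - 5 Z$ ($S{\left(Z,b \right)} = - 5 Z + b b = - 5 Z + b^{2} = b^{2} - 5 Z$)
$\left(12 + 48\right) S{\left(f{\left(-5,4 \right)},-6 \right)} = \left(12 + 48\right) \left(\left(-6\right)^{2} - 5 \left(4 - -10\right)\right) = 60 \left(36 - 5 \left(4 + 10\right)\right) = 60 \left(36 - 70\right) = 60 \left(-34\right) = -2040$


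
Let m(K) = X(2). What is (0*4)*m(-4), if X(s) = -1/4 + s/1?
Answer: 0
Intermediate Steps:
X(s) = -1/4 + s (X(s) = -1*1/4 + s*1 = -1/4 + s)
m(K) = 7/4 (m(K) = -1/4 + 2 = 7/4)
(0*4)*m(-4) = (0*4)*(7/4) = 0*(7/4) = 0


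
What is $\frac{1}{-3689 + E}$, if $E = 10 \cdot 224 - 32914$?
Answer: $- \frac{1}{34363} \approx -2.9101 \cdot 10^{-5}$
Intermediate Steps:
$E = -30674$ ($E = 2240 - 32914 = -30674$)
$\frac{1}{-3689 + E} = \frac{1}{-3689 - 30674} = \frac{1}{-34363} = - \frac{1}{34363}$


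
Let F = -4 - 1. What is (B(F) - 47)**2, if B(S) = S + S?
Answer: 3249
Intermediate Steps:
F = -5
B(S) = 2*S
(B(F) - 47)**2 = (2*(-5) - 47)**2 = (-10 - 47)**2 = (-57)**2 = 3249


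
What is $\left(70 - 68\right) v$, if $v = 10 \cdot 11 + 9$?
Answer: $238$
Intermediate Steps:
$v = 119$ ($v = 110 + 9 = 119$)
$\left(70 - 68\right) v = \left(70 - 68\right) 119 = 2 \cdot 119 = 238$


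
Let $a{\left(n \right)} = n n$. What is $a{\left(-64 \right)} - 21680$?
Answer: $-17584$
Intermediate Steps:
$a{\left(n \right)} = n^{2}$
$a{\left(-64 \right)} - 21680 = \left(-64\right)^{2} - 21680 = 4096 - 21680 = -17584$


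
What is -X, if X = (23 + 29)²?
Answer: -2704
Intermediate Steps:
X = 2704 (X = 52² = 2704)
-X = -1*2704 = -2704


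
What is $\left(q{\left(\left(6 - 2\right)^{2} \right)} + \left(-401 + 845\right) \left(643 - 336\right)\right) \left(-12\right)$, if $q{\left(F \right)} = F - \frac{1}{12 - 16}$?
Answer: $-1635891$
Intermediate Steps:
$q{\left(F \right)} = \frac{1}{4} + F$ ($q{\left(F \right)} = F - \frac{1}{-4} = F - - \frac{1}{4} = F + \frac{1}{4} = \frac{1}{4} + F$)
$\left(q{\left(\left(6 - 2\right)^{2} \right)} + \left(-401 + 845\right) \left(643 - 336\right)\right) \left(-12\right) = \left(\left(\frac{1}{4} + \left(6 - 2\right)^{2}\right) + \left(-401 + 845\right) \left(643 - 336\right)\right) \left(-12\right) = \left(\left(\frac{1}{4} + 4^{2}\right) + 444 \cdot 307\right) \left(-12\right) = \left(\left(\frac{1}{4} + 16\right) + 136308\right) \left(-12\right) = \left(\frac{65}{4} + 136308\right) \left(-12\right) = \frac{545297}{4} \left(-12\right) = -1635891$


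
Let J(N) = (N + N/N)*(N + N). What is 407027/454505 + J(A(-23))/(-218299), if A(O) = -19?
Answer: 88542705653/99217986995 ≈ 0.89241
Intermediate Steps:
J(N) = 2*N*(1 + N) (J(N) = (N + 1)*(2*N) = (1 + N)*(2*N) = 2*N*(1 + N))
407027/454505 + J(A(-23))/(-218299) = 407027/454505 + (2*(-19)*(1 - 19))/(-218299) = 407027*(1/454505) + (2*(-19)*(-18))*(-1/218299) = 407027/454505 + 684*(-1/218299) = 407027/454505 - 684/218299 = 88542705653/99217986995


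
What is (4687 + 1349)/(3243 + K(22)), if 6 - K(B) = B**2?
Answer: 6036/2765 ≈ 2.1830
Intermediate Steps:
K(B) = 6 - B**2
(4687 + 1349)/(3243 + K(22)) = (4687 + 1349)/(3243 + (6 - 1*22**2)) = 6036/(3243 + (6 - 1*484)) = 6036/(3243 + (6 - 484)) = 6036/(3243 - 478) = 6036/2765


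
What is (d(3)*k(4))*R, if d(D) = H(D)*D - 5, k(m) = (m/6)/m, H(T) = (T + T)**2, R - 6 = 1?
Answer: 721/6 ≈ 120.17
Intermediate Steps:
R = 7 (R = 6 + 1 = 7)
H(T) = 4*T**2 (H(T) = (2*T)**2 = 4*T**2)
k(m) = 1/6 (k(m) = (m*(1/6))/m = (m/6)/m = 1/6)
d(D) = -5 + 4*D**3 (d(D) = (4*D**2)*D - 5 = 4*D**3 - 5 = -5 + 4*D**3)
(d(3)*k(4))*R = ((-5 + 4*3**3)*(1/6))*7 = ((-5 + 4*27)*(1/6))*7 = ((-5 + 108)*(1/6))*7 = (103*(1/6))*7 = (103/6)*7 = 721/6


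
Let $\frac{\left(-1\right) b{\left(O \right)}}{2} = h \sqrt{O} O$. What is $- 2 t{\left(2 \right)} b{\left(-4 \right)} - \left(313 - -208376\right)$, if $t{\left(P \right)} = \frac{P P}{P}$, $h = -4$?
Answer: $-208689 + 256 i \approx -2.0869 \cdot 10^{5} + 256.0 i$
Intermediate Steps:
$b{\left(O \right)} = 8 O^{\frac{3}{2}}$ ($b{\left(O \right)} = - 2 - 4 \sqrt{O} O = - 2 \left(- 4 O^{\frac{3}{2}}\right) = 8 O^{\frac{3}{2}}$)
$t{\left(P \right)} = P$ ($t{\left(P \right)} = \frac{P^{2}}{P} = P$)
$- 2 t{\left(2 \right)} b{\left(-4 \right)} - \left(313 - -208376\right) = \left(-2\right) 2 \cdot 8 \left(-4\right)^{\frac{3}{2}} - \left(313 - -208376\right) = - 4 \cdot 8 \left(- 8 i\right) - \left(313 + 208376\right) = - 4 \left(- 64 i\right) - 208689 = 256 i - 208689 = -208689 + 256 i$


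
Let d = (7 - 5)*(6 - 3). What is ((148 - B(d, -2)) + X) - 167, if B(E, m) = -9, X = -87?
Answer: -97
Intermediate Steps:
d = 6 (d = 2*3 = 6)
((148 - B(d, -2)) + X) - 167 = ((148 - 1*(-9)) - 87) - 167 = ((148 + 9) - 87) - 167 = (157 - 87) - 167 = 70 - 167 = -97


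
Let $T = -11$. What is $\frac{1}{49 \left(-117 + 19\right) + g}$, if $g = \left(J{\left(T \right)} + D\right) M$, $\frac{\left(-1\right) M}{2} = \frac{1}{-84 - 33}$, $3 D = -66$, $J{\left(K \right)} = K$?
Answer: $- \frac{39}{187300} \approx -0.00020822$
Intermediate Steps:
$D = -22$ ($D = \frac{1}{3} \left(-66\right) = -22$)
$M = \frac{2}{117}$ ($M = - \frac{2}{-84 - 33} = - \frac{2}{-117} = \left(-2\right) \left(- \frac{1}{117}\right) = \frac{2}{117} \approx 0.017094$)
$g = - \frac{22}{39}$ ($g = \left(-11 - 22\right) \frac{2}{117} = \left(-33\right) \frac{2}{117} = - \frac{22}{39} \approx -0.5641$)
$\frac{1}{49 \left(-117 + 19\right) + g} = \frac{1}{49 \left(-117 + 19\right) - \frac{22}{39}} = \frac{1}{49 \left(-98\right) - \frac{22}{39}} = \frac{1}{-4802 - \frac{22}{39}} = \frac{1}{- \frac{187300}{39}} = - \frac{39}{187300}$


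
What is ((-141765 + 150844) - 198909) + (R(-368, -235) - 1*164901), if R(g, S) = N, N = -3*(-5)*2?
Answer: -354701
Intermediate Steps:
N = 30 (N = 15*2 = 30)
R(g, S) = 30
((-141765 + 150844) - 198909) + (R(-368, -235) - 1*164901) = ((-141765 + 150844) - 198909) + (30 - 1*164901) = (9079 - 198909) + (30 - 164901) = -189830 - 164871 = -354701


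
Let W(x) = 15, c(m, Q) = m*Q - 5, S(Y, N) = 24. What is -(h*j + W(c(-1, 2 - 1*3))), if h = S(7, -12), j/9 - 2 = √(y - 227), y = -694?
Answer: -447 - 216*I*√921 ≈ -447.0 - 6555.2*I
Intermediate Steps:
c(m, Q) = -5 + Q*m (c(m, Q) = Q*m - 5 = -5 + Q*m)
j = 18 + 9*I*√921 (j = 18 + 9*√(-694 - 227) = 18 + 9*√(-921) = 18 + 9*(I*√921) = 18 + 9*I*√921 ≈ 18.0 + 273.13*I)
h = 24
-(h*j + W(c(-1, 2 - 1*3))) = -(24*(18 + 9*I*√921) + 15) = -((432 + 216*I*√921) + 15) = -(447 + 216*I*√921) = -447 - 216*I*√921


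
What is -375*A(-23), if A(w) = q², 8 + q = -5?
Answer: -63375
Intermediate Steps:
q = -13 (q = -8 - 5 = -13)
A(w) = 169 (A(w) = (-13)² = 169)
-375*A(-23) = -375*169 = -63375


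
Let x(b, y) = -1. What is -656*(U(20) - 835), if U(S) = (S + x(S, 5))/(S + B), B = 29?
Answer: 26827776/49 ≈ 5.4751e+5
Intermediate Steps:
U(S) = (-1 + S)/(29 + S) (U(S) = (S - 1)/(S + 29) = (-1 + S)/(29 + S))
-656*(U(20) - 835) = -656*((-1 + 20)/(29 + 20) - 835) = -656*(19/49 - 835) = -656*(-40896/49) = 26827776/49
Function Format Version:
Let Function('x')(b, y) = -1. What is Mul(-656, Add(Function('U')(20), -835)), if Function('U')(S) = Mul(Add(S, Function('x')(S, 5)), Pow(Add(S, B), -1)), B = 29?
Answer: Rational(26827776, 49) ≈ 5.4751e+5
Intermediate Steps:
Function('U')(S) = Mul(Pow(Add(29, S), -1), Add(-1, S)) (Function('U')(S) = Mul(Add(S, -1), Pow(Add(S, 29), -1)) = Mul(Add(-1, S), Pow(Add(29, S), -1)) = Mul(Pow(Add(29, S), -1), Add(-1, S)))
Mul(-656, Add(Function('U')(20), -835)) = Mul(-656, Add(Mul(Pow(Add(29, 20), -1), Add(-1, 20)), -835)) = Mul(-656, Add(Mul(Pow(49, -1), 19), -835)) = Mul(-656, Add(Mul(Rational(1, 49), 19), -835)) = Mul(-656, Add(Rational(19, 49), -835)) = Mul(-656, Rational(-40896, 49)) = Rational(26827776, 49)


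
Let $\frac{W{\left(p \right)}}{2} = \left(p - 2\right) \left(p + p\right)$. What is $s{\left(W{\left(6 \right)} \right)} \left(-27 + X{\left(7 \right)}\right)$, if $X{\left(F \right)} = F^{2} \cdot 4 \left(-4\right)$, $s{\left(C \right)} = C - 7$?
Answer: $-72179$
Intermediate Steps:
$W{\left(p \right)} = 4 p \left(-2 + p\right)$ ($W{\left(p \right)} = 2 \left(p - 2\right) \left(p + p\right) = 2 \left(-2 + p\right) 2 p = 2 \cdot 2 p \left(-2 + p\right) = 4 p \left(-2 + p\right)$)
$s{\left(C \right)} = -7 + C$ ($s{\left(C \right)} = C - 7 = -7 + C$)
$X{\left(F \right)} = - 16 F^{2}$ ($X{\left(F \right)} = 4 F^{2} \left(-4\right) = - 16 F^{2}$)
$s{\left(W{\left(6 \right)} \right)} \left(-27 + X{\left(7 \right)}\right) = \left(-7 + 4 \cdot 6 \left(-2 + 6\right)\right) \left(-27 - 16 \cdot 7^{2}\right) = \left(-7 + 4 \cdot 6 \cdot 4\right) \left(-27 - 784\right) = \left(-7 + 96\right) \left(-27 - 784\right) = 89 \left(-811\right) = -72179$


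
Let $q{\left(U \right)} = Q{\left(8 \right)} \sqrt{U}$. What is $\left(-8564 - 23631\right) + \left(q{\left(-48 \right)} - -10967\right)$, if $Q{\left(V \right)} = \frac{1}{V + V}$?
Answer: $-21228 + \frac{i \sqrt{3}}{4} \approx -21228.0 + 0.43301 i$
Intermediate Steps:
$Q{\left(V \right)} = \frac{1}{2 V}$
$q{\left(U \right)} = \frac{\sqrt{U}}{16}$ ($q{\left(U \right)} = \frac{1}{2 \cdot 8} \sqrt{U} = \frac{1}{2} \cdot \frac{1}{8} \sqrt{U} = \frac{\sqrt{U}}{16}$)
$\left(-8564 - 23631\right) + \left(q{\left(-48 \right)} - -10967\right) = \left(-8564 - 23631\right) + \left(\frac{\sqrt{-48}}{16} - -10967\right) = -32195 + \left(\frac{4 i \sqrt{3}}{16} + 10967\right) = -32195 + \left(\frac{i \sqrt{3}}{4} + 10967\right) = -32195 + \left(10967 + \frac{i \sqrt{3}}{4}\right) = -21228 + \frac{i \sqrt{3}}{4}$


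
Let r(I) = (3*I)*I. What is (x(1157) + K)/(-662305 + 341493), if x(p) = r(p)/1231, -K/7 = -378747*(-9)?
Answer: 7342237536/98729893 ≈ 74.367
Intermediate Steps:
r(I) = 3*I**2
K = -23861061 (K = -(-2651229)*(-9) = -7*3408723 = -23861061)
x(p) = 3*p**2/1231 (x(p) = (3*p**2)/1231 = (3*p**2)*(1/1231) = 3*p**2/1231)
(x(1157) + K)/(-662305 + 341493) = ((3/1231)*1157**2 - 23861061)/(-662305 + 341493) = ((3/1231)*1338649 - 23861061)/(-320812) = (4015947/1231 - 23861061)*(-1/320812) = -29368950144/1231*(-1/320812) = 7342237536/98729893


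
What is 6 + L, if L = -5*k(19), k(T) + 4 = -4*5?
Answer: 126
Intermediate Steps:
k(T) = -24 (k(T) = -4 - 4*5 = -4 - 20 = -24)
L = 120 (L = -5*(-24) = 120)
6 + L = 6 + 120 = 126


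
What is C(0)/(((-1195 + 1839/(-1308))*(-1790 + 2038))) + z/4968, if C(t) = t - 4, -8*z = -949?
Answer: 15354585419/642685240512 ≈ 0.023891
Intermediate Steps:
z = 949/8 (z = -⅛*(-949) = 949/8 ≈ 118.63)
C(t) = -4 + t
C(0)/(((-1195 + 1839/(-1308))*(-1790 + 2038))) + z/4968 = (-4 + 0)/(((-1195 + 1839/(-1308))*(-1790 + 2038))) + (949/8)/4968 = -4*1/(248*(-1195 + 1839*(-1/1308))) + (949/8)*(1/4968) = -4*1/(248*(-1195 - 613/436)) + 949/39744 = -4/((-521633/436*248)) + 949/39744 = -4/(-32341246/109) + 949/39744 = -4*(-109/32341246) + 949/39744 = 218/16170623 + 949/39744 = 15354585419/642685240512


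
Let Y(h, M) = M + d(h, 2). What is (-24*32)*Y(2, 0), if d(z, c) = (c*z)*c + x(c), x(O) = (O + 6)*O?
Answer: -18432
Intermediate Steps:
x(O) = O*(6 + O) (x(O) = (6 + O)*O = O*(6 + O))
d(z, c) = c*(6 + c) + z*c² (d(z, c) = (c*z)*c + c*(6 + c) = z*c² + c*(6 + c) = c*(6 + c) + z*c²)
Y(h, M) = 16 + M + 4*h (Y(h, M) = M + 2*(6 + 2 + 2*h) = M + 2*(8 + 2*h) = M + (16 + 4*h) = 16 + M + 4*h)
(-24*32)*Y(2, 0) = (-24*32)*(16 + 0 + 4*2) = -768*(16 + 0 + 8) = -768*24 = -18432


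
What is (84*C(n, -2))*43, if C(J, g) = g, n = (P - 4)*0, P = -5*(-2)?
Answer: -7224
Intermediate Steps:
P = 10
n = 0 (n = (10 - 4)*0 = 6*0 = 0)
(84*C(n, -2))*43 = (84*(-2))*43 = -168*43 = -7224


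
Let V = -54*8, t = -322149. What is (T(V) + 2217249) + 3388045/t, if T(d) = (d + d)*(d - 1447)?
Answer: 1237275887000/322149 ≈ 3.8407e+6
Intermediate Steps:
V = -432
T(d) = 2*d*(-1447 + d) (T(d) = (2*d)*(-1447 + d) = 2*d*(-1447 + d))
(T(V) + 2217249) + 3388045/t = (2*(-432)*(-1447 - 432) + 2217249) + 3388045/(-322149) = (2*(-432)*(-1879) + 2217249) + 3388045*(-1/322149) = (1623456 + 2217249) - 3388045/322149 = 3840705 - 3388045/322149 = 1237275887000/322149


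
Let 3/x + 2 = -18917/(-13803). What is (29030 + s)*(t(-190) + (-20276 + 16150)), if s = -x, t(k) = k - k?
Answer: -1040919983954/8689 ≈ -1.1980e+8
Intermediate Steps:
t(k) = 0
x = -41409/8689 (x = 3/(-2 - 18917/(-13803)) = 3/(-2 - 18917*(-1/13803)) = 3/(-2 + 18917/13803) = 3/(-8689/13803) = 3*(-13803/8689) = -41409/8689 ≈ -4.7657)
s = 41409/8689 (s = -1*(-41409/8689) = 41409/8689 ≈ 4.7657)
(29030 + s)*(t(-190) + (-20276 + 16150)) = (29030 + 41409/8689)*(0 + (-20276 + 16150)) = 252283079*(0 - 4126)/8689 = (252283079/8689)*(-4126) = -1040919983954/8689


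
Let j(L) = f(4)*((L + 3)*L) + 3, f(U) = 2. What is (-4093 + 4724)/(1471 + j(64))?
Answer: 631/10050 ≈ 0.062786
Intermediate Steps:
j(L) = 3 + 2*L*(3 + L) (j(L) = 2*((L + 3)*L) + 3 = 2*((3 + L)*L) + 3 = 2*(L*(3 + L)) + 3 = 2*L*(3 + L) + 3 = 3 + 2*L*(3 + L))
(-4093 + 4724)/(1471 + j(64)) = (-4093 + 4724)/(1471 + (3 + 2*64**2 + 6*64)) = 631/(1471 + (3 + 2*4096 + 384)) = 631/(1471 + (3 + 8192 + 384)) = 631/(1471 + 8579) = 631/10050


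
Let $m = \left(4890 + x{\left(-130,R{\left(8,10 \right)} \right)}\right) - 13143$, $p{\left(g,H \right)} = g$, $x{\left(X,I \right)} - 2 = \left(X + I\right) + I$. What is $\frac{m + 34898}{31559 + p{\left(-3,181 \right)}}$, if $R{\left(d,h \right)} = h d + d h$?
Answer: $\frac{26837}{31556} \approx 0.85046$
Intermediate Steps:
$R{\left(d,h \right)} = 2 d h$ ($R{\left(d,h \right)} = d h + d h = 2 d h$)
$x{\left(X,I \right)} = 2 + X + 2 I$ ($x{\left(X,I \right)} = 2 + \left(\left(X + I\right) + I\right) = 2 + \left(\left(I + X\right) + I\right) = 2 + \left(X + 2 I\right) = 2 + X + 2 I$)
$m = -8061$ ($m = \left(4890 + \left(2 - 130 + 2 \cdot 2 \cdot 8 \cdot 10\right)\right) - 13143 = \left(4890 + \left(2 - 130 + 2 \cdot 160\right)\right) - 13143 = \left(4890 + \left(2 - 130 + 320\right)\right) - 13143 = \left(4890 + 192\right) - 13143 = 5082 - 13143 = -8061$)
$\frac{m + 34898}{31559 + p{\left(-3,181 \right)}} = \frac{-8061 + 34898}{31559 - 3} = \frac{26837}{31556}$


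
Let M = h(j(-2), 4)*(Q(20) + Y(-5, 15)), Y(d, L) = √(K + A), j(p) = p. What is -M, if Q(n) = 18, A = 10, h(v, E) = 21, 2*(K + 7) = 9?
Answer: -378 - 21*√30/2 ≈ -435.51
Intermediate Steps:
K = -5/2 (K = -7 + (½)*9 = -7 + 9/2 = -5/2 ≈ -2.5000)
Y(d, L) = √30/2 (Y(d, L) = √(-5/2 + 10) = √(15/2) = √30/2)
M = 378 + 21*√30/2 (M = 21*(18 + √30/2) = 378 + 21*√30/2 ≈ 435.51)
-M = -(378 + 21*√30/2) = -378 - 21*√30/2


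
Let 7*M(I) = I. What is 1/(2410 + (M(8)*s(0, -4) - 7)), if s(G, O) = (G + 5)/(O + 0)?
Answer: 7/16811 ≈ 0.00041639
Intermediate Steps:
M(I) = I/7
s(G, O) = (5 + G)/O
1/(2410 + (M(8)*s(0, -4) - 7)) = 1/(2410 + (((1/7)*8)*((5 + 0)/(-4)) - 7)) = 1/(2410 + (8*(-1/4*5)/7 - 7)) = 1/(2410 + ((8/7)*(-5/4) - 7)) = 1/(2410 + (-10/7 - 7)) = 1/(2410 - 59/7) = 1/(16811/7) = 7/16811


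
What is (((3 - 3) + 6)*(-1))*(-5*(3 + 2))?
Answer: 150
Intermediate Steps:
(((3 - 3) + 6)*(-1))*(-5*(3 + 2)) = ((0 + 6)*(-1))*(-5*5) = (6*(-1))*(-25) = -6*(-25) = 150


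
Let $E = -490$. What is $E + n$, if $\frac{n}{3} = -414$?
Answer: $-1732$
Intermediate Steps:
$n = -1242$ ($n = 3 \left(-414\right) = -1242$)
$E + n = -490 - 1242 = -1732$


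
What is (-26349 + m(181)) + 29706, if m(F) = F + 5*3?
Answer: 3553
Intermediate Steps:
m(F) = 15 + F (m(F) = F + 15 = 15 + F)
(-26349 + m(181)) + 29706 = (-26349 + (15 + 181)) + 29706 = (-26349 + 196) + 29706 = -26153 + 29706 = 3553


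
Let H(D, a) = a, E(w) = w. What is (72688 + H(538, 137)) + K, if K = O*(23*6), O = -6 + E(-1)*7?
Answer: 71031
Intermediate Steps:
O = -13 (O = -6 - 1*7 = -6 - 7 = -13)
K = -1794 (K = -299*6 = -13*138 = -1794)
(72688 + H(538, 137)) + K = (72688 + 137) - 1794 = 72825 - 1794 = 71031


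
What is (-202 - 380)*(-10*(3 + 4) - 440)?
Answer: 296820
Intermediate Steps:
(-202 - 380)*(-10*(3 + 4) - 440) = -582*(-10*7 - 440) = -582*(-70 - 440) = -582*(-510) = 296820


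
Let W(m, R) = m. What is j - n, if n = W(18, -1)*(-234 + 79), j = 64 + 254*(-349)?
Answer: -85792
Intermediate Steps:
j = -88582 (j = 64 - 88646 = -88582)
n = -2790 (n = 18*(-234 + 79) = 18*(-155) = -2790)
j - n = -88582 - 1*(-2790) = -88582 + 2790 = -85792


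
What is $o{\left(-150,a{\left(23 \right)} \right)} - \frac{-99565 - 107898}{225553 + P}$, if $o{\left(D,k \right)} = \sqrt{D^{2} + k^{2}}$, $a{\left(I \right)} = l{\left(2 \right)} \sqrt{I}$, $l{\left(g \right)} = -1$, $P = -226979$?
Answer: $- \frac{207463}{1426} + \sqrt{22523} \approx 4.5907$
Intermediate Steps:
$a{\left(I \right)} = - \sqrt{I}$
$o{\left(-150,a{\left(23 \right)} \right)} - \frac{-99565 - 107898}{225553 + P} = \sqrt{\left(-150\right)^{2} + \left(- \sqrt{23}\right)^{2}} - \frac{-99565 - 107898}{225553 - 226979} = \sqrt{22500 + 23} - - \frac{207463}{-1426} = \sqrt{22523} - \left(-207463\right) \left(- \frac{1}{1426}\right) = \sqrt{22523} - \frac{207463}{1426} = - \frac{207463}{1426} + \sqrt{22523}$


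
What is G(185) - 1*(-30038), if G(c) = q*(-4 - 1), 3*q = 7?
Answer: 90079/3 ≈ 30026.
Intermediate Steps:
q = 7/3 (q = (⅓)*7 = 7/3 ≈ 2.3333)
G(c) = -35/3 (G(c) = 7*(-4 - 1)/3 = (7/3)*(-5) = -35/3)
G(185) - 1*(-30038) = -35/3 - 1*(-30038) = -35/3 + 30038 = 90079/3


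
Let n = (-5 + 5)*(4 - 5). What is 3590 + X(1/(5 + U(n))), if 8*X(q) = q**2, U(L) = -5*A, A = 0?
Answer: 718001/200 ≈ 3590.0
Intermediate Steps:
n = 0 (n = 0*(-1) = 0)
U(L) = 0 (U(L) = -5*0 = 0)
X(q) = q**2/8
3590 + X(1/(5 + U(n))) = 3590 + (1/(5 + 0))**2/8 = 3590 + (1/5)**2/8 = 3590 + (1/8)*(1/25) = 3590 + 1/200 = 718001/200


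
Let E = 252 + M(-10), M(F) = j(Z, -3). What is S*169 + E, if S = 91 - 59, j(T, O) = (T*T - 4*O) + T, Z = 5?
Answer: 5702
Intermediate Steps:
j(T, O) = T + T**2 - 4*O (j(T, O) = (T**2 - 4*O) + T = T + T**2 - 4*O)
M(F) = 42 (M(F) = 5 + 5**2 - 4*(-3) = 5 + 25 + 12 = 42)
S = 32
E = 294 (E = 252 + 42 = 294)
S*169 + E = 32*169 + 294 = 5408 + 294 = 5702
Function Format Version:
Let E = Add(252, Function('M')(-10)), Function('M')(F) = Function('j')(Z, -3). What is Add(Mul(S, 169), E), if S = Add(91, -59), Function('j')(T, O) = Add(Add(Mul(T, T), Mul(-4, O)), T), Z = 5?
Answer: 5702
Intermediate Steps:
Function('j')(T, O) = Add(T, Pow(T, 2), Mul(-4, O)) (Function('j')(T, O) = Add(Add(Pow(T, 2), Mul(-4, O)), T) = Add(T, Pow(T, 2), Mul(-4, O)))
Function('M')(F) = 42 (Function('M')(F) = Add(5, Pow(5, 2), Mul(-4, -3)) = Add(5, 25, 12) = 42)
S = 32
E = 294 (E = Add(252, 42) = 294)
Add(Mul(S, 169), E) = Add(Mul(32, 169), 294) = Add(5408, 294) = 5702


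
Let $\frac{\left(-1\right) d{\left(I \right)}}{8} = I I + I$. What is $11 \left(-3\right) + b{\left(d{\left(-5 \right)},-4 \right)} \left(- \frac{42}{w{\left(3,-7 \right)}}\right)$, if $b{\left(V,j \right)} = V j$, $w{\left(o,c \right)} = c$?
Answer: $3807$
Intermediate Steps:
$d{\left(I \right)} = - 8 I - 8 I^{2}$ ($d{\left(I \right)} = - 8 \left(I I + I\right) = - 8 \left(I^{2} + I\right) = - 8 \left(I + I^{2}\right) = - 8 I - 8 I^{2}$)
$11 \left(-3\right) + b{\left(d{\left(-5 \right)},-4 \right)} \left(- \frac{42}{w{\left(3,-7 \right)}}\right) = 11 \left(-3\right) + \left(-8\right) \left(-5\right) \left(1 - 5\right) \left(-4\right) \left(- \frac{42}{-7}\right) = -33 + \left(-8\right) \left(-5\right) \left(-4\right) \left(-4\right) \left(- \frac{42 \left(-1\right)}{7}\right) = -33 + \left(-160\right) \left(-4\right) \left(\left(-1\right) \left(-6\right)\right) = -33 + 640 \cdot 6 = -33 + 3840 = 3807$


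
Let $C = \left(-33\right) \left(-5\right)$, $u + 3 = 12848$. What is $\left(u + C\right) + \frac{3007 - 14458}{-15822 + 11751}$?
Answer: $\frac{17658387}{1357} \approx 13013.0$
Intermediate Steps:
$u = 12845$ ($u = -3 + 12848 = 12845$)
$C = 165$
$\left(u + C\right) + \frac{3007 - 14458}{-15822 + 11751} = \left(12845 + 165\right) + \frac{3007 - 14458}{-15822 + 11751} = 13010 - \frac{11451}{-4071} = 13010 - - \frac{3817}{1357} = 13010 + \frac{3817}{1357} = \frac{17658387}{1357}$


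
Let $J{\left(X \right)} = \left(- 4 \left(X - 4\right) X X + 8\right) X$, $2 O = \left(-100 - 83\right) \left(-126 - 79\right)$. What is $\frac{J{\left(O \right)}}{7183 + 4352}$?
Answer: $- \frac{132018842832711559}{3076} \approx -4.2919 \cdot 10^{13}$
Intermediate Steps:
$O = \frac{37515}{2}$ ($O = \frac{\left(-100 - 83\right) \left(-126 - 79\right)}{2} = \frac{\left(-183\right) \left(-205\right)}{2} = \frac{1}{2} \cdot 37515 = \frac{37515}{2} \approx 18758.0$)
$J{\left(X \right)} = X \left(8 + X^{2} \left(16 - 4 X\right)\right)$ ($J{\left(X \right)} = \left(- 4 \left(-4 + X\right) X X + 8\right) X = \left(\left(16 - 4 X\right) X X + 8\right) X = \left(X \left(16 - 4 X\right) X + 8\right) X = \left(X^{2} \left(16 - 4 X\right) + 8\right) X = \left(8 + X^{2} \left(16 - 4 X\right)\right) X = X \left(8 + X^{2} \left(16 - 4 X\right)\right)$)
$\frac{J{\left(O \right)}}{7183 + 4352} = \frac{4 \cdot \frac{37515}{2} \left(2 - \left(\frac{37515}{2}\right)^{3} + 4 \left(\frac{37515}{2}\right)^{2}\right)}{7183 + 4352} = \frac{4 \cdot \frac{37515}{2} \left(2 - \frac{52797681565875}{8} + 4 \cdot \frac{1407375225}{4}\right)}{11535} = 4 \cdot \frac{37515}{2} \left(2 - \frac{52797681565875}{8} + 1407375225\right) \frac{1}{11535} = 4 \cdot \frac{37515}{2} \left(- \frac{52786422564059}{8}\right) \frac{1}{11535} = \left(- \frac{1980282642490673385}{4}\right) \frac{1}{11535} = - \frac{132018842832711559}{3076}$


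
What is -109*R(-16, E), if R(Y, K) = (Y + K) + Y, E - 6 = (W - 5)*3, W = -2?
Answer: 5123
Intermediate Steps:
E = -15 (E = 6 + (-2 - 5)*3 = 6 - 7*3 = 6 - 21 = -15)
R(Y, K) = K + 2*Y (R(Y, K) = (K + Y) + Y = K + 2*Y)
-109*R(-16, E) = -109*(-15 + 2*(-16)) = -109*(-15 - 32) = -109*(-47) = 5123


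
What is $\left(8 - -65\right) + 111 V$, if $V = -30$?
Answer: $-3257$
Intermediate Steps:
$\left(8 - -65\right) + 111 V = \left(8 - -65\right) + 111 \left(-30\right) = \left(8 + 65\right) - 3330 = 73 - 3330 = -3257$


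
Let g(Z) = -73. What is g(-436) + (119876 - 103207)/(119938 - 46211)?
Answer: -5365402/73727 ≈ -72.774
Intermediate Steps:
g(-436) + (119876 - 103207)/(119938 - 46211) = -73 + (119876 - 103207)/(119938 - 46211) = -73 + 16669/73727 = -5365402/73727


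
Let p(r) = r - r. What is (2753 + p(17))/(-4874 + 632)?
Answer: -2753/4242 ≈ -0.64899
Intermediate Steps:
p(r) = 0
(2753 + p(17))/(-4874 + 632) = (2753 + 0)/(-4874 + 632) = 2753/(-4242) = 2753*(-1/4242) = -2753/4242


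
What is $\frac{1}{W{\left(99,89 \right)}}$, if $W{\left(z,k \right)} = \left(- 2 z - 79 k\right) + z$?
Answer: $- \frac{1}{7130} \approx -0.00014025$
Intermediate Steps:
$W{\left(z,k \right)} = - z - 79 k$ ($W{\left(z,k \right)} = \left(- 79 k - 2 z\right) + z = - z - 79 k$)
$\frac{1}{W{\left(99,89 \right)}} = \frac{1}{\left(-1\right) 99 - 7031} = \frac{1}{-99 - 7031} = \frac{1}{-7130} = - \frac{1}{7130}$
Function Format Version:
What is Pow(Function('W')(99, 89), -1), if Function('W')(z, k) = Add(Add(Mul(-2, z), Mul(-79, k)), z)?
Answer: Rational(-1, 7130) ≈ -0.00014025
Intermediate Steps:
Function('W')(z, k) = Add(Mul(-1, z), Mul(-79, k)) (Function('W')(z, k) = Add(Add(Mul(-79, k), Mul(-2, z)), z) = Add(Mul(-1, z), Mul(-79, k)))
Pow(Function('W')(99, 89), -1) = Pow(Add(Mul(-1, 99), Mul(-79, 89)), -1) = Pow(Add(-99, -7031), -1) = Pow(-7130, -1) = Rational(-1, 7130)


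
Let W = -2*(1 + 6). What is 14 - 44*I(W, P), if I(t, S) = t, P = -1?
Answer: 630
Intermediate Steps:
W = -14 (W = -2*7 = -14)
14 - 44*I(W, P) = 14 - 44*(-14) = 14 + 616 = 630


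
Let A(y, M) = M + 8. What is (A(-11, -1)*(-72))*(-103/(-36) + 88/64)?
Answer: -2135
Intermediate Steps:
A(y, M) = 8 + M
(A(-11, -1)*(-72))*(-103/(-36) + 88/64) = ((8 - 1)*(-72))*(-103/(-36) + 88/64) = (7*(-72))*(-103*(-1/36) + 88*(1/64)) = -504*(103/36 + 11/8) = -504*305/72 = -2135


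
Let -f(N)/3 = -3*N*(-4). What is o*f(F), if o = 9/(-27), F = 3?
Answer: 36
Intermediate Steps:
f(N) = -36*N (f(N) = -3*(-3*N)*(-4) = -36*N)
o = -1/3 (o = 9*(-1/27) = -1/3 ≈ -0.33333)
o*f(F) = -(-12)*3 = -1/3*(-108) = 36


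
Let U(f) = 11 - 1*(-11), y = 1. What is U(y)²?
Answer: 484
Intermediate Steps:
U(f) = 22 (U(f) = 11 + 11 = 22)
U(y)² = 22² = 484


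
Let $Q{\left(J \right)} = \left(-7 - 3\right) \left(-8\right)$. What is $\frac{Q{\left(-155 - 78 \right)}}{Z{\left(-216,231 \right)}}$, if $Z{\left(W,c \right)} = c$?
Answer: $\frac{80}{231} \approx 0.34632$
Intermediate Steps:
$Q{\left(J \right)} = 80$ ($Q{\left(J \right)} = \left(-10\right) \left(-8\right) = 80$)
$\frac{Q{\left(-155 - 78 \right)}}{Z{\left(-216,231 \right)}} = \frac{80}{231}$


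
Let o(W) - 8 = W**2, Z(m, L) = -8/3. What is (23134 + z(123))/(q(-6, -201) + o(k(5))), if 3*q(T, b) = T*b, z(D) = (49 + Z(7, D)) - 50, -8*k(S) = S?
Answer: 4441024/78795 ≈ 56.362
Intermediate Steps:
k(S) = -S/8
Z(m, L) = -8/3 (Z(m, L) = -8*1/3 = -8/3)
z(D) = -11/3 (z(D) = (49 - 8/3) - 50 = 139/3 - 50 = -11/3)
q(T, b) = T*b/3 (q(T, b) = (T*b)/3 = T*b/3)
o(W) = 8 + W**2
(23134 + z(123))/(q(-6, -201) + o(k(5))) = (23134 - 11/3)/((1/3)*(-6)*(-201) + (8 + (-1/8*5)**2)) = 69391/(3*(402 + (8 + (-5/8)**2))) = 69391/(3*(402 + (8 + 25/64))) = 69391/(3*(402 + 537/64)) = 69391/(3*(26265/64)) = (69391/3)*(64/26265) = 4441024/78795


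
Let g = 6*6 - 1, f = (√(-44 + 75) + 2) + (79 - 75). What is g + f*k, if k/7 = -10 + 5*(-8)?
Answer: -2065 - 350*√31 ≈ -4013.7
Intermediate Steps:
k = -350 (k = 7*(-10 + 5*(-8)) = 7*(-10 - 40) = 7*(-50) = -350)
f = 6 + √31 (f = (√31 + 2) + 4 = (2 + √31) + 4 = 6 + √31 ≈ 11.568)
g = 35 (g = 36 - 1 = 35)
g + f*k = 35 + (6 + √31)*(-350) = 35 + (-2100 - 350*√31) = -2065 - 350*√31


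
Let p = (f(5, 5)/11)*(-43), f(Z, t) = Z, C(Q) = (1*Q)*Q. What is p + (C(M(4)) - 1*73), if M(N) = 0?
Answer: -1018/11 ≈ -92.545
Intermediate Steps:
C(Q) = Q² (C(Q) = Q*Q = Q²)
p = -215/11 (p = (5/11)*(-43) = -215/11 ≈ -19.545)
p + (C(M(4)) - 1*73) = -215/11 + (0² - 1*73) = -215/11 + (0 - 73) = -215/11 - 73 = -1018/11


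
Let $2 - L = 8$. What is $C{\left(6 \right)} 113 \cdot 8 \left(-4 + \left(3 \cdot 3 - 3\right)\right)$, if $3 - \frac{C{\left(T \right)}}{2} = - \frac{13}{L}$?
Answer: $\frac{9040}{3} \approx 3013.3$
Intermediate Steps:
$L = -6$ ($L = 2 - 8 = -6$)
$C{\left(T \right)} = \frac{5}{3}$ ($C{\left(T \right)} = 6 - 2 \left(- \frac{13}{-6}\right) = 6 - 2 \left(\left(-13\right) \left(- \frac{1}{6}\right)\right) = 6 - \frac{13}{3} = \frac{5}{3}$)
$C{\left(6 \right)} 113 \cdot 8 \left(-4 + \left(3 \cdot 3 - 3\right)\right) = \frac{5}{3} \cdot 113 \cdot 8 \left(-4 + \left(3 \cdot 3 - 3\right)\right) = \frac{565 \cdot 8 \left(-4 + \left(9 - 3\right)\right)}{3} = \frac{565 \cdot 8 \left(-4 + 6\right)}{3} = \frac{565 \cdot 8 \cdot 2}{3} = \frac{565}{3} \cdot 16 = \frac{9040}{3}$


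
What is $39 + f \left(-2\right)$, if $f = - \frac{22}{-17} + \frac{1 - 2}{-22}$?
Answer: $\frac{6792}{187} \approx 36.321$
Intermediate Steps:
$f = \frac{501}{374}$ ($f = \left(-22\right) \left(- \frac{1}{17}\right) - - \frac{1}{22} = \frac{22}{17} + \frac{1}{22} = \frac{501}{374} \approx 1.3396$)
$39 + f \left(-2\right) = 39 + \frac{501}{374} \left(-2\right) = 39 - \frac{501}{187} = \frac{6792}{187}$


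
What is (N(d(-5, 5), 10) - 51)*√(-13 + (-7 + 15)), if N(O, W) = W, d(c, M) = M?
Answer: -41*I*√5 ≈ -91.679*I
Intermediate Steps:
(N(d(-5, 5), 10) - 51)*√(-13 + (-7 + 15)) = (10 - 51)*√(-13 + (-7 + 15)) = -41*√(-13 + 8) = -41*I*√5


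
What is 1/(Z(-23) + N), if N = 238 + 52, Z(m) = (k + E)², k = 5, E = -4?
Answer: 1/291 ≈ 0.0034364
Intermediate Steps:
Z(m) = 1 (Z(m) = (5 - 4)² = 1² = 1)
N = 290
1/(Z(-23) + N) = 1/(1 + 290) = 1/291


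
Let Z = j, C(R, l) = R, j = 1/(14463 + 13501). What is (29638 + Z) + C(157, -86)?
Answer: 833187381/27964 ≈ 29795.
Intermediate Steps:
j = 1/27964 ≈ 3.5760e-5
Z = 1/27964 ≈ 3.5760e-5
(29638 + Z) + C(157, -86) = (29638 + 1/27964) + 157 = 828797033/27964 + 157 = 833187381/27964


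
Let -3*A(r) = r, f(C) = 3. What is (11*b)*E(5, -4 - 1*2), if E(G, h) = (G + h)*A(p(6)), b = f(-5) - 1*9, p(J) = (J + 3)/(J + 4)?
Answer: -99/5 ≈ -19.800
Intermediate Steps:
p(J) = (3 + J)/(4 + J)
b = -6 (b = 3 - 1*9 = 3 - 9 = -6)
A(r) = -r/3
E(G, h) = -3*G/10 - 3*h/10 (E(G, h) = (G + h)*(-(3 + 6)/(3*(4 + 6))) = (G + h)*(-9/(3*10)) = (G + h)*(-9/30) = (G + h)*(-⅓*9/10) = (G + h)*(-3/10) = -3*G/10 - 3*h/10)
(11*b)*E(5, -4 - 1*2) = (11*(-6))*(-3/10*5 - 3*(-4 - 1*2)/10) = -66*(-3/2 - 3*(-4 - 2)/10) = -66*(-3/2 - 3/10*(-6)) = -66*(-3/2 + 9/5) = -66*3/10 = -99/5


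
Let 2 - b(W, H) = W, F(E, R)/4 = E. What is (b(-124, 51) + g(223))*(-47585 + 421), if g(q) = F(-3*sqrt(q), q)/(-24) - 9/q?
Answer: -1324789596/223 - 23582*sqrt(223) ≈ -6.2929e+6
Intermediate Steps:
F(E, R) = 4*E
b(W, H) = 2 - W
g(q) = sqrt(q)/2 - 9/q (g(q) = (4*(-3*sqrt(q)))/(-24) - 9/q = -12*sqrt(q)*(-1/24) - 9/q = sqrt(q)/2 - 9/q)
(b(-124, 51) + g(223))*(-47585 + 421) = ((2 - 1*(-124)) + (1/2)*(-18 + 223**(3/2))/223)*(-47585 + 421) = ((2 + 124) + (1/2)*(1/223)*(-18 + 223*sqrt(223)))*(-47164) = (126 + (-9/223 + sqrt(223)/2))*(-47164) = (28089/223 + sqrt(223)/2)*(-47164) = -1324789596/223 - 23582*sqrt(223)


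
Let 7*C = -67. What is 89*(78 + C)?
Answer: 42631/7 ≈ 6090.1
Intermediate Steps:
C = -67/7 (C = (⅐)*(-67) = -67/7 ≈ -9.5714)
89*(78 + C) = 89*(78 - 67/7) = 89*(479/7) = 42631/7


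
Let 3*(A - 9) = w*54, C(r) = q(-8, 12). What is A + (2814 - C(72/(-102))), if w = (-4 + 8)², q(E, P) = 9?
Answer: 3102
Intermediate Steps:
w = 16 (w = 4² = 16)
C(r) = 9
A = 297 (A = 9 + (16*54)/3 = 9 + (⅓)*864 = 9 + 288 = 297)
A + (2814 - C(72/(-102))) = 297 + (2814 - 1*9) = 297 + (2814 - 9) = 297 + 2805 = 3102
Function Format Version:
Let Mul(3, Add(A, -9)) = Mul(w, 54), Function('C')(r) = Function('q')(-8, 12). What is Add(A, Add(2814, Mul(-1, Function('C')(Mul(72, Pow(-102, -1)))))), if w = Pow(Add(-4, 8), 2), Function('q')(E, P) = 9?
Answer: 3102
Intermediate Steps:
w = 16 (w = Pow(4, 2) = 16)
Function('C')(r) = 9
A = 297 (A = Add(9, Mul(Rational(1, 3), Mul(16, 54))) = Add(9, Mul(Rational(1, 3), 864)) = Add(9, 288) = 297)
Add(A, Add(2814, Mul(-1, Function('C')(Mul(72, Pow(-102, -1)))))) = Add(297, Add(2814, Mul(-1, 9))) = Add(297, Add(2814, -9)) = Add(297, 2805) = 3102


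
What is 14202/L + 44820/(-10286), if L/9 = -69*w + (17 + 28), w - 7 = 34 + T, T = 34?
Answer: -20513159/4397265 ≈ -4.6650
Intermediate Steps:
w = 75 (w = 7 + (34 + 34) = 7 + 68 = 75)
L = -46170 (L = 9*(-69*75 + (17 + 28)) = 9*(-5175 + 45) = 9*(-5130) = -46170)
14202/L + 44820/(-10286) = 14202/(-46170) + 44820/(-10286) = 14202*(-1/46170) + 44820*(-1/10286) = -263/855 - 22410/5143 = -20513159/4397265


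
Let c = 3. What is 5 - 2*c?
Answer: -1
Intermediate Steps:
5 - 2*c = 5 - 2*3 = 5 - 6 = -1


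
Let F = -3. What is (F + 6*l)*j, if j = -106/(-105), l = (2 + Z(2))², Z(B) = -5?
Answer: 1802/35 ≈ 51.486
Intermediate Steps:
l = 9 (l = (2 - 5)² = (-3)² = 9)
j = 106/105 (j = -106*(-1/105) = 106/105 ≈ 1.0095)
(F + 6*l)*j = (-3 + 6*9)*(106/105) = (-3 + 54)*(106/105) = 51*(106/105) = 1802/35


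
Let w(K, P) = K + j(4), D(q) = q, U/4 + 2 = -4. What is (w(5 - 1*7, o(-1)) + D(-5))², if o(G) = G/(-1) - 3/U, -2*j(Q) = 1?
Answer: 225/4 ≈ 56.250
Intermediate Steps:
U = -24 (U = -8 + 4*(-4) = -8 - 16 = -24)
j(Q) = -½ (j(Q) = -½*1 = -½)
o(G) = ⅛ - G (o(G) = G/(-1) - 3/(-24) = G*(-1) - 3*(-1/24) = -G + ⅛ = ⅛ - G)
w(K, P) = -½ + K (w(K, P) = K - ½ = -½ + K)
(w(5 - 1*7, o(-1)) + D(-5))² = ((-½ + (5 - 1*7)) - 5)² = ((-½ + (5 - 7)) - 5)² = ((-½ - 2) - 5)² = (-5/2 - 5)² = (-15/2)² = 225/4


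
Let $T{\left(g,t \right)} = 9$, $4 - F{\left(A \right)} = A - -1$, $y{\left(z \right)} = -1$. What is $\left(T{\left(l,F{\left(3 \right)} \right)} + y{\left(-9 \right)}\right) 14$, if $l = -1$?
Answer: $112$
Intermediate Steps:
$F{\left(A \right)} = 3 - A$ ($F{\left(A \right)} = 4 - \left(A - -1\right) = 4 - \left(A + 1\right) = 4 - \left(1 + A\right) = 3 - A$)
$\left(T{\left(l,F{\left(3 \right)} \right)} + y{\left(-9 \right)}\right) 14 = \left(9 - 1\right) 14 = 8 \cdot 14 = 112$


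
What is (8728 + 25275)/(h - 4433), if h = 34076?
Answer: 34003/29643 ≈ 1.1471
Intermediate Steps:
(8728 + 25275)/(h - 4433) = (8728 + 25275)/(34076 - 4433) = 34003/29643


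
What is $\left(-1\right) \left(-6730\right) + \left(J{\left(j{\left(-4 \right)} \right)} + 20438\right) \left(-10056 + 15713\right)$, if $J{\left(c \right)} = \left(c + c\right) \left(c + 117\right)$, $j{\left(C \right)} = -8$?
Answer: $105758688$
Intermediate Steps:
$J{\left(c \right)} = 2 c \left(117 + c\right)$
$\left(-1\right) \left(-6730\right) + \left(J{\left(j{\left(-4 \right)} \right)} + 20438\right) \left(-10056 + 15713\right) = \left(-1\right) \left(-6730\right) + \left(2 \left(-8\right) \left(117 - 8\right) + 20438\right) \left(-10056 + 15713\right) = 6730 + \left(2 \left(-8\right) 109 + 20438\right) 5657 = 6730 + \left(-1744 + 20438\right) 5657 = 6730 + 18694 \cdot 5657 = 6730 + 105751958 = 105758688$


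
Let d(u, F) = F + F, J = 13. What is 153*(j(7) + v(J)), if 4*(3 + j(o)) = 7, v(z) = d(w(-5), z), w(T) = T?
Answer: 15147/4 ≈ 3786.8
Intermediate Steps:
d(u, F) = 2*F
v(z) = 2*z
j(o) = -5/4 (j(o) = -3 + (¼)*7 = -3 + 7/4 = -5/4)
153*(j(7) + v(J)) = 153*(-5/4 + 2*13) = 153*(-5/4 + 26) = 153*(99/4) = 15147/4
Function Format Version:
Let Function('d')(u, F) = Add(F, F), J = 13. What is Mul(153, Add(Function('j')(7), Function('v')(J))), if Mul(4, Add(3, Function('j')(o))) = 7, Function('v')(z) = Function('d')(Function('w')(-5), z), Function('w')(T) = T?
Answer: Rational(15147, 4) ≈ 3786.8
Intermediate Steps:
Function('d')(u, F) = Mul(2, F)
Function('v')(z) = Mul(2, z)
Function('j')(o) = Rational(-5, 4) (Function('j')(o) = Add(-3, Mul(Rational(1, 4), 7)) = Add(-3, Rational(7, 4)) = Rational(-5, 4))
Mul(153, Add(Function('j')(7), Function('v')(J))) = Mul(153, Add(Rational(-5, 4), Mul(2, 13))) = Mul(153, Add(Rational(-5, 4), 26)) = Mul(153, Rational(99, 4)) = Rational(15147, 4)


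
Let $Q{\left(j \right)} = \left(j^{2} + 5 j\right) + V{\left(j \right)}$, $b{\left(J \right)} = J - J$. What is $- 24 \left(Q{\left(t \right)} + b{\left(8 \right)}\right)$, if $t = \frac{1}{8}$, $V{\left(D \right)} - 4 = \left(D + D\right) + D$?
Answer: $- \frac{963}{8} \approx -120.38$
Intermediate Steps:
$V{\left(D \right)} = 4 + 3 D$ ($V{\left(D \right)} = 4 + \left(\left(D + D\right) + D\right) = 4 + \left(2 D + D\right) = 4 + 3 D$)
$b{\left(J \right)} = 0$
$t = \frac{1}{8} \approx 0.125$
$Q{\left(j \right)} = 4 + j^{2} + 8 j$ ($Q{\left(j \right)} = \left(j^{2} + 5 j\right) + \left(4 + 3 j\right) = 4 + j^{2} + 8 j$)
$- 24 \left(Q{\left(t \right)} + b{\left(8 \right)}\right) = - 24 \left(\left(4 + \left(\frac{1}{8}\right)^{2} + 8 \cdot \frac{1}{8}\right) + 0\right) = - 24 \left(\left(4 + \frac{1}{64} + 1\right) + 0\right) = - 24 \left(\frac{321}{64} + 0\right) = \left(-24\right) \frac{321}{64} = - \frac{963}{8}$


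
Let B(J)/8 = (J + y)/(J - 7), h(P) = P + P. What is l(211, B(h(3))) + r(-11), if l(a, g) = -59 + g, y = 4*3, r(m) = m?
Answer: -214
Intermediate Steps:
y = 12
h(P) = 2*P
B(J) = 8*(12 + J)/(-7 + J) (B(J) = 8*((J + 12)/(J - 7)) = 8*((12 + J)/(-7 + J)) = 8*(12 + J)/(-7 + J))
l(211, B(h(3))) + r(-11) = (-59 + 8*(12 + 2*3)/(-7 + 2*3)) - 11 = (-59 + 8*(12 + 6)/(-7 + 6)) - 11 = (-59 + 8*18/(-1)) - 11 = (-59 + 8*(-1)*18) - 11 = (-59 - 144) - 11 = -203 - 11 = -214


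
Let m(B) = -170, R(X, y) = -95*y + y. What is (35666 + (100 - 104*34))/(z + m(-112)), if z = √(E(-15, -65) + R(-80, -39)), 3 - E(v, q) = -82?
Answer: -5479100/25149 - 354530*√31/25149 ≈ -296.36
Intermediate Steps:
R(X, y) = -94*y
E(v, q) = 85 (E(v, q) = 3 - 1*(-82) = 3 + 82 = 85)
z = 11*√31 (z = √(85 - 94*(-39)) = √(85 + 3666) = √3751 = 11*√31 ≈ 61.245)
(35666 + (100 - 104*34))/(z + m(-112)) = (35666 + (100 - 104*34))/(11*√31 - 170) = (35666 + (100 - 3536))/(-170 + 11*√31) = (35666 - 3436)/(-170 + 11*√31) = 32230/(-170 + 11*√31)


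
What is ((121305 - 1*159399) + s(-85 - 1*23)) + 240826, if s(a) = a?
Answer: 202624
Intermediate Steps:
((121305 - 1*159399) + s(-85 - 1*23)) + 240826 = ((121305 - 1*159399) + (-85 - 1*23)) + 240826 = ((121305 - 159399) + (-85 - 23)) + 240826 = (-38094 - 108) + 240826 = -38202 + 240826 = 202624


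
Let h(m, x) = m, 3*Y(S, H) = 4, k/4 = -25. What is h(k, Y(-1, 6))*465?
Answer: -46500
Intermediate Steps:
k = -100 (k = 4*(-25) = -100)
Y(S, H) = 4/3 (Y(S, H) = (⅓)*4 = 4/3)
h(k, Y(-1, 6))*465 = -100*465 = -46500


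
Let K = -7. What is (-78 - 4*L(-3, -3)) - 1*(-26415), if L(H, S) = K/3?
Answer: 79039/3 ≈ 26346.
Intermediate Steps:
L(H, S) = -7/3
(-78 - 4*L(-3, -3)) - 1*(-26415) = (-78 - 4*(-7/3)) - 1*(-26415) = (-78 + 28/3) + 26415 = -206/3 + 26415 = 79039/3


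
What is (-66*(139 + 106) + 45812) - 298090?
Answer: -268448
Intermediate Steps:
(-66*(139 + 106) + 45812) - 298090 = (-66*245 + 45812) - 298090 = (-16170 + 45812) - 298090 = 29642 - 298090 = -268448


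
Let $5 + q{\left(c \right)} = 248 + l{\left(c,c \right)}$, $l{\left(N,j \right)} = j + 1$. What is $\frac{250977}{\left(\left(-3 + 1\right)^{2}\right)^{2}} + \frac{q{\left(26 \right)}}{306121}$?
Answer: $\frac{76829334537}{4897936} \approx 15686.0$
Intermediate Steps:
$l{\left(N,j \right)} = 1 + j$
$q{\left(c \right)} = 244 + c$ ($q{\left(c \right)} = -5 + \left(248 + \left(1 + c\right)\right) = -5 + \left(249 + c\right) = 244 + c$)
$\frac{250977}{\left(\left(-3 + 1\right)^{2}\right)^{2}} + \frac{q{\left(26 \right)}}{306121} = \frac{250977}{\left(\left(-3 + 1\right)^{2}\right)^{2}} + \frac{244 + 26}{306121} = \frac{250977}{\left(\left(-2\right)^{2}\right)^{2}} + 270 \cdot \frac{1}{306121} = \frac{250977}{4^{2}} + \frac{270}{306121} = \frac{250977}{16} + \frac{270}{306121} = \frac{76829334537}{4897936}$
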